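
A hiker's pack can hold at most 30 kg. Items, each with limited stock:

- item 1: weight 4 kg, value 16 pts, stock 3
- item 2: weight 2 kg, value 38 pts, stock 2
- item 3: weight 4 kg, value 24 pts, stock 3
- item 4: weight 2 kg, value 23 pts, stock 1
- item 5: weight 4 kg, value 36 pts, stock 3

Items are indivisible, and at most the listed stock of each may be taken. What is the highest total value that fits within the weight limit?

Best selections within weight 30 and stock limits:
- 2×item 2 + 3×item 3 + 1×item 4 + 3×item 5: weight 30, value 279
- 1×item 1 + 2×item 2 + 2×item 3 + 1×item 4 + 3×item 5: weight 30, value 271
- 2×item 1 + 2×item 2 + 1×item 3 + 1×item 4 + 3×item 5: weight 30, value 263
Best: 279 pts.

279 pts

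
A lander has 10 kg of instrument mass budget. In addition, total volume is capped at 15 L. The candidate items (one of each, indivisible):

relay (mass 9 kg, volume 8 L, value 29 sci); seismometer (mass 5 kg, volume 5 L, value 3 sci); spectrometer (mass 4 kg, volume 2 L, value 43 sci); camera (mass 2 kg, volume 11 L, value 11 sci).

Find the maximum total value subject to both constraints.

Feasible sets respecting both limits:
- spectrometer+camera: mass 6, volume 13, value 54
- seismometer+spectrometer: mass 9, volume 7, value 46
- spectrometer: mass 4, volume 2, value 43
- relay: mass 9, volume 8, value 29
Best: 54 sci.

54 sci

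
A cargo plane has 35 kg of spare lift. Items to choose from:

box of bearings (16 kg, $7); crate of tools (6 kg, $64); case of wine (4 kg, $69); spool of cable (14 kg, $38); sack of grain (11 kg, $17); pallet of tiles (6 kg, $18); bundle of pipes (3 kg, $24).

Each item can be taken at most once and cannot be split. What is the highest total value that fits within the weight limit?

This is a 0/1 knapsack; check combinations near the capacity.
- crate of tools+case of wine+spool of cable+pallet of tiles+bundle of pipes: weight 6+4+14+6+3=33, value 64+69+38+18+24=213
- crate of tools+case of wine+spool of cable+bundle of pipes: weight 6+4+14+3=27, value 64+69+38+24=195
- crate of tools+case of wine+sack of grain+pallet of tiles+bundle of pipes: weight 6+4+11+6+3=30, value 64+69+17+18+24=192
Best: $213.

$213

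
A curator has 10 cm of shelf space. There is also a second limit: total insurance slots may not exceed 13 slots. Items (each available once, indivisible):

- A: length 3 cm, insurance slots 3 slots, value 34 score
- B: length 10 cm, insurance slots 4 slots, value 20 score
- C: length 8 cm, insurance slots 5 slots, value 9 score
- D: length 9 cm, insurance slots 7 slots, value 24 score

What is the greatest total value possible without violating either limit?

34 score

Feasible sets respecting both limits:
- A: length 3, insurance slots 3, value 34
- D: length 9, insurance slots 7, value 24
- B: length 10, insurance slots 4, value 20
- C: length 8, insurance slots 5, value 9
Best: 34 score.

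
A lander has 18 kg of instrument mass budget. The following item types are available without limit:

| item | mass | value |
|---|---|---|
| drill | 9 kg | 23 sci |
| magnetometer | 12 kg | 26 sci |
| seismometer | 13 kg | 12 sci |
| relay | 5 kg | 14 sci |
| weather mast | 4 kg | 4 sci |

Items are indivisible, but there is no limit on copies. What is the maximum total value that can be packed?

Best value-per-unit is relay at 14/5; filling with it alone gives 3×14 = 42.
Optimal mix: 2×drill → mass 18, value 46.

46 sci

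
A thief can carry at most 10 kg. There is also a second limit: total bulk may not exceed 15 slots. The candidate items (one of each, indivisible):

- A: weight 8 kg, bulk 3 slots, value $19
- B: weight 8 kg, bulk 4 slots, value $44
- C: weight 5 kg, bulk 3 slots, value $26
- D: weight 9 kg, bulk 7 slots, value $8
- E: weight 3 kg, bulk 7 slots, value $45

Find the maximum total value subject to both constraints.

$71

Feasible sets respecting both limits:
- C+E: weight 8, bulk 10, value 71
- E: weight 3, bulk 7, value 45
- B: weight 8, bulk 4, value 44
Best: $71.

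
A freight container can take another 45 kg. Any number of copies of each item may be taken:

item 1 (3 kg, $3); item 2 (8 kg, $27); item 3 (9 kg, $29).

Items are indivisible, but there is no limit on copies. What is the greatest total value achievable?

$145

Best value-per-unit is item 2 at 27/8; filling with it alone gives 5×27 = 135.
Optimal mix: 5×item 3 → weight 45, value 145.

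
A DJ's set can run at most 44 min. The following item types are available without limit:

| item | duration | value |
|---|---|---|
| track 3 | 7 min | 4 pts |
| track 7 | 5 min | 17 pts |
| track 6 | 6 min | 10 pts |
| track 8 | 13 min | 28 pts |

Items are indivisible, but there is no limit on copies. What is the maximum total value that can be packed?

Best value-per-unit is track 7 at 17/5, and filling with it alone uses duration 8×5=40. No mix of the others beats 8×17 = 136.

136 pts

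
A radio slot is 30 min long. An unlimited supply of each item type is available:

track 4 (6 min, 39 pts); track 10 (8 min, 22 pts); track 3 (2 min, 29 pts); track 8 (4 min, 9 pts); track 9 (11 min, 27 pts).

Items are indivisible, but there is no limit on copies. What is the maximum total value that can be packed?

Best value-per-unit is track 3 at 29/2, and filling with it alone uses duration 15×2=30. No mix of the others beats 15×29 = 435.

435 pts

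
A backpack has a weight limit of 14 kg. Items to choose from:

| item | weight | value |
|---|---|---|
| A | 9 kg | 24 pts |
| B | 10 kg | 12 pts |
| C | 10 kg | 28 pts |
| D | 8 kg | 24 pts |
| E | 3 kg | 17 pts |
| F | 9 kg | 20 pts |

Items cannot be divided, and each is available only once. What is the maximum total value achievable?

45 pts

Check high-value combinations within 14 kg:
- C+E: weight 10+3=13, value 28+17=45
- D+E: weight 8+3=11, value 24+17=41
- A+E: weight 9+3=12, value 24+17=41
- E+F: weight 3+9=12, value 17+20=37
Best: 45 pts.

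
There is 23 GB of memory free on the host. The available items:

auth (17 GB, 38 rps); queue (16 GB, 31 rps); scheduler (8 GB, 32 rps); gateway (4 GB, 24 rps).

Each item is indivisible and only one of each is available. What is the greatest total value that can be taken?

62 rps

This is a 0/1 knapsack; check combinations near the capacity.
- auth+gateway: memory 17+4=21, value 38+24=62
- scheduler+gateway: memory 8+4=12, value 32+24=56
- queue+gateway: memory 16+4=20, value 31+24=55
- auth: memory 17, value 38
Best: 62 rps.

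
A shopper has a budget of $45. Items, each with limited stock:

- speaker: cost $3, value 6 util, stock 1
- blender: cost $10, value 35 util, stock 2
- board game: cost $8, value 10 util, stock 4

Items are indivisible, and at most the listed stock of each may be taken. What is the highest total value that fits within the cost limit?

Best selections within cost 45 and stock limits:
- 2×blender + 3×board game: cost 44, value 100
- 1×speaker + 2×blender + 2×board game: cost 39, value 96
- 2×blender + 2×board game: cost 36, value 90
Best: 100 util.

100 util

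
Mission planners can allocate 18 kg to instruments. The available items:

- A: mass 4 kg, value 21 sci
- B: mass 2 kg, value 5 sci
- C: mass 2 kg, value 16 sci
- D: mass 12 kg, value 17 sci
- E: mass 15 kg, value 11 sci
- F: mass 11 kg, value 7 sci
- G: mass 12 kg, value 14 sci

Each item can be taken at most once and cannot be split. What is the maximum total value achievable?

54 sci

Check high-value combinations within 18 kg:
- A+C+D: mass 4+2+12=18, value 21+16+17=54
- A+C+G: mass 4+2+12=18, value 21+16+14=51
- A+C+F: mass 4+2+11=17, value 21+16+7=44
Best: 54 sci.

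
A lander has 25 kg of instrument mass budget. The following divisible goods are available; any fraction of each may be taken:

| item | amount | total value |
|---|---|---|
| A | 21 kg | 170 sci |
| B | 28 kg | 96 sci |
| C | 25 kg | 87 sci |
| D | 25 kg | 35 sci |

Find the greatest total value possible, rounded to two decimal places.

Take in order of value per unit:
- A (170/21 per unit): all 21 → value 170, running total 170.00
- C (87/25 per unit): 4 of 25 → value 4×87/25 = 13.9200, running total 183.92
Total 183.92.

183.92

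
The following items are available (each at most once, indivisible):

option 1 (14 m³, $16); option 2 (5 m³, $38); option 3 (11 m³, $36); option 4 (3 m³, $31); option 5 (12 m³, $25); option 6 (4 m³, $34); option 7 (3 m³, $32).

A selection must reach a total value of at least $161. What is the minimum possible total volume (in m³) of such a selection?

Subsets with value ≥ 161, sorted by total volume:
- option 2+option 3+option 4+option 6+option 7: volume 26, value 171
- option 2+option 3+option 4+option 5+option 7: volume 34, value 162
- option 2+option 3+option 5+option 6+option 7: volume 35, value 165
- option 2+option 3+option 4+option 5+option 6: volume 35, value 164
Minimum volume: 26 m³.

26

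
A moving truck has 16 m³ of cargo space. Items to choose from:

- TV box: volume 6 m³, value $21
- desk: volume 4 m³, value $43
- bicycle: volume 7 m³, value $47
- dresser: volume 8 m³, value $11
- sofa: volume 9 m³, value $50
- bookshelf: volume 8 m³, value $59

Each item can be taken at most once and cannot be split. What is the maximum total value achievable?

$106

This is a 0/1 knapsack; check combinations near the capacity.
- bicycle+bookshelf: volume 7+8=15, value 47+59=106
- desk+bookshelf: volume 4+8=12, value 43+59=102
- bicycle+sofa: volume 7+9=16, value 47+50=97
Best: $106.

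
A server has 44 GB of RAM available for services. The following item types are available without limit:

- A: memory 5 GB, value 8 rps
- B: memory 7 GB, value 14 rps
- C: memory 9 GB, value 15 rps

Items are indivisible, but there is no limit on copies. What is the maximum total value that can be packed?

Best value-per-unit is B at 14/7; filling with it alone gives 6×14 = 84.
Optimal mix: 5×B + 1×C → memory 44, value 85.

85 rps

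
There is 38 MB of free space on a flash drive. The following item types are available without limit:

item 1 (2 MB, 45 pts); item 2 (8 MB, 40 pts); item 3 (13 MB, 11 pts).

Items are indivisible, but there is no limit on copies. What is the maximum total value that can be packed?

Best value-per-unit is item 1 at 45/2, and filling with it alone uses size 19×2=38. No mix of the others beats 19×45 = 855.

855 pts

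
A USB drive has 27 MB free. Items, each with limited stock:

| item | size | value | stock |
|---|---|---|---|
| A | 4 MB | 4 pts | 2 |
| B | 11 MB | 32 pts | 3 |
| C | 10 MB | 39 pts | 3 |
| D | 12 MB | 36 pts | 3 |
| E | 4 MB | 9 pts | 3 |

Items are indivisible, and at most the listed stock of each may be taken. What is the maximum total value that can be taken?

Best selections within size 27 and stock limits:
- 2×C + 1×E: size 24, value 87
- 1×C + 1×D + 1×E: size 26, value 84
- 1×A + 2×C: size 24, value 82
Best: 87 pts.

87 pts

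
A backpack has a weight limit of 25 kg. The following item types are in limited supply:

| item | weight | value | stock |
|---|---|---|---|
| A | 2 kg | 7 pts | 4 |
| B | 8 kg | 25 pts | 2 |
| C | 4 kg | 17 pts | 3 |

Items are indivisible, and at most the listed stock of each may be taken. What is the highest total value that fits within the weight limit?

90 pts

Best selections within weight 25 and stock limits:
- 2×A + 1×B + 3×C: weight 24, value 90
- 4×A + 1×B + 2×C: weight 24, value 87
Best: 90 pts.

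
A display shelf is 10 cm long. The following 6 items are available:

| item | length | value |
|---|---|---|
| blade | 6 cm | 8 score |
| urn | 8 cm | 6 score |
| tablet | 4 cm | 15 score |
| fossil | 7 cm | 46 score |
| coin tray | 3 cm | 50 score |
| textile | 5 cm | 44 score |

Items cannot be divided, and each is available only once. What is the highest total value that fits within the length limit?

This is a 0/1 knapsack; check combinations near the capacity.
- fossil+coin tray: length 7+3=10, value 46+50=96
- coin tray+textile: length 3+5=8, value 50+44=94
- tablet+coin tray: length 4+3=7, value 15+50=65
- tablet+textile: length 4+5=9, value 15+44=59
Best: 96 score.

96 score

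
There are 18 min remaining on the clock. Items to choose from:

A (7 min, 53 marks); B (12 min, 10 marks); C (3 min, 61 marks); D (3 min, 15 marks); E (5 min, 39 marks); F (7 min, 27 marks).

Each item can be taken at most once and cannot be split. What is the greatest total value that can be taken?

168 marks

This is a 0/1 knapsack; check combinations near the capacity.
- A+C+D+E: time 7+3+3+5=18, value 53+61+15+39=168
- A+C+E: time 7+3+5=15, value 53+61+39=153
- C+D+E+F: time 3+3+5+7=18, value 61+15+39+27=142
- A+C+F: time 7+3+7=17, value 53+61+27=141
- A+C+D: time 7+3+3=13, value 53+61+15=129
Best: 168 marks.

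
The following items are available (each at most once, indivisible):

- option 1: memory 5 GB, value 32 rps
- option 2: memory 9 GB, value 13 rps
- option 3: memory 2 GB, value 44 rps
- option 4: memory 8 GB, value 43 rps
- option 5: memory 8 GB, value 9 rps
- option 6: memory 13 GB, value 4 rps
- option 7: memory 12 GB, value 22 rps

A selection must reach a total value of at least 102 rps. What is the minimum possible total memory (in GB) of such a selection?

15

Subsets with value ≥ 102, sorted by total memory:
- option 1+option 3+option 4: memory 15, value 119
- option 3+option 4+option 7: memory 22, value 109
Minimum memory: 15 GB.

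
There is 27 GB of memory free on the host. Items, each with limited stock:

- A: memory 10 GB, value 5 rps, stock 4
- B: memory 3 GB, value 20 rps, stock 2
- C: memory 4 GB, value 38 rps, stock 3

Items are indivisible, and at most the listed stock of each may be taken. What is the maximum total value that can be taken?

154 rps

Best selections within memory 27 and stock limits:
- 2×B + 3×C: memory 18, value 154
- 1×A + 1×B + 3×C: memory 25, value 139
- 1×B + 3×C: memory 15, value 134
- 1×A + 2×B + 2×C: memory 24, value 121
Best: 154 rps.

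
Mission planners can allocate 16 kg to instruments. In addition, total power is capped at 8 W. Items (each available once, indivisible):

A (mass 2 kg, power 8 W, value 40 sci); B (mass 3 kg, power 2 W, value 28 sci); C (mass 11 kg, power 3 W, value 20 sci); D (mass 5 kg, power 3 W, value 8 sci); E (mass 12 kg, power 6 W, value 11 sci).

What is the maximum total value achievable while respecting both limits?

48 sci

Feasible sets respecting both limits:
- B+C: mass 14, power 5, value 48
- A: mass 2, power 8, value 40
- B+E: mass 15, power 8, value 39
- B+D: mass 8, power 5, value 36
Best: 48 sci.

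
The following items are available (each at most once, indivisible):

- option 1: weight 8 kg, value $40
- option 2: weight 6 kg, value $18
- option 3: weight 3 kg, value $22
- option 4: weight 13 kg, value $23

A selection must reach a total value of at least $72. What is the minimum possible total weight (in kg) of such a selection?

Subsets with value ≥ 72, sorted by total weight:
- option 1+option 2+option 3: weight 17, value 80
- option 1+option 3+option 4: weight 24, value 85
- option 1+option 2+option 4: weight 27, value 81
- option 1+option 2+option 3+option 4: weight 30, value 103
Minimum weight: 17 kg.

17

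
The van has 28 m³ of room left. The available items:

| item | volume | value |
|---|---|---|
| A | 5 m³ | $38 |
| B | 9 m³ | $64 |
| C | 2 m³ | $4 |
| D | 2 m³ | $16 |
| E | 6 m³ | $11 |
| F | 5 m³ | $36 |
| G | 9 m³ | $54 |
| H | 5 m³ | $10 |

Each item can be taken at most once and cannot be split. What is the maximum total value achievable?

This is a 0/1 knapsack; check combinations near the capacity.
- A+B+F+G: volume 5+9+5+9=28, value 38+64+36+54=192
- A+B+C+D+G: volume 5+9+2+2+9=27, value 38+64+4+16+54=176
- B+C+D+F+G: volume 9+2+2+5+9=27, value 64+4+16+36+54=174
Best: $192.

$192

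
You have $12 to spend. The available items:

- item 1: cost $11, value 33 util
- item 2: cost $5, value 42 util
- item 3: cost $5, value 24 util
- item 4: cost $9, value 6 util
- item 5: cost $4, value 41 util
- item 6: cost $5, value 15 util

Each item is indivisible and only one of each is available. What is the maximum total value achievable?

Check high-value combinations within $12:
- item 2+item 5: cost 5+4=9, value 42+41=83
- item 2+item 3: cost 5+5=10, value 42+24=66
- item 3+item 5: cost 5+4=9, value 24+41=65
Best: 83 util.

83 util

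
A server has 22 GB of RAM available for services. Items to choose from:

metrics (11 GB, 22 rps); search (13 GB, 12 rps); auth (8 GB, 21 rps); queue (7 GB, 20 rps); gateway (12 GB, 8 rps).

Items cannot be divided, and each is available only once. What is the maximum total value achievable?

43 rps

This is a 0/1 knapsack; check combinations near the capacity.
- metrics+auth: memory 11+8=19, value 22+21=43
- metrics+queue: memory 11+7=18, value 22+20=42
- auth+queue: memory 8+7=15, value 21+20=41
Best: 43 rps.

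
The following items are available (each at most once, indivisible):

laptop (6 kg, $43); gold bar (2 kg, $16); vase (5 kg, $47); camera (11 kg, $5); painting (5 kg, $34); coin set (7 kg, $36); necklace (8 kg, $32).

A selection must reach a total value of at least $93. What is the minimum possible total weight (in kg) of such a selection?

Subsets with value ≥ 93, sorted by total weight:
- gold bar+vase+painting: weight 12, value 97
- laptop+gold bar+vase: weight 13, value 106
Minimum weight: 12 kg.

12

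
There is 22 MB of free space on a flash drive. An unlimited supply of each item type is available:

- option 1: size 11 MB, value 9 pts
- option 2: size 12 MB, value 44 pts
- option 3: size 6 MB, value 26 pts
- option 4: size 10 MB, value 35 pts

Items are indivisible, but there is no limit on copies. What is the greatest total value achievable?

87 pts

Best value-per-unit is option 3 at 26/6; filling with it alone gives 3×26 = 78.
Optimal mix: 2×option 3 + 1×option 4 → size 22, value 87.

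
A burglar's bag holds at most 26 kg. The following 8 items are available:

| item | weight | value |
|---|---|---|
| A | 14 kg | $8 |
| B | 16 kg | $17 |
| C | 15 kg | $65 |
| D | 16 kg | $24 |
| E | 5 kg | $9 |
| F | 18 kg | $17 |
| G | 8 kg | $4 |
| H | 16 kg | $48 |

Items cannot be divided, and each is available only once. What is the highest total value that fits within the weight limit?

$74

This is a 0/1 knapsack; check combinations near the capacity.
- C+E: weight 15+5=20, value 65+9=74
- C+G: weight 15+8=23, value 65+4=69
- C: weight 15, value 65
- E+H: weight 5+16=21, value 9+48=57
- G+H: weight 8+16=24, value 4+48=52
Best: $74.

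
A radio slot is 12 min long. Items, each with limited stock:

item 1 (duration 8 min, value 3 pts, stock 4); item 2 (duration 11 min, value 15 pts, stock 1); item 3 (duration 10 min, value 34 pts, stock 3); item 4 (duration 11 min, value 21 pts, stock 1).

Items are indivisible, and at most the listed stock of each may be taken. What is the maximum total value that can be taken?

34 pts

Top feasible selections:
- 1×item 3: duration 10, value 34
- 1×item 4: duration 11, value 21
- 1×item 2: duration 11, value 15
- 1×item 1: duration 8, value 3
Best: 34 pts.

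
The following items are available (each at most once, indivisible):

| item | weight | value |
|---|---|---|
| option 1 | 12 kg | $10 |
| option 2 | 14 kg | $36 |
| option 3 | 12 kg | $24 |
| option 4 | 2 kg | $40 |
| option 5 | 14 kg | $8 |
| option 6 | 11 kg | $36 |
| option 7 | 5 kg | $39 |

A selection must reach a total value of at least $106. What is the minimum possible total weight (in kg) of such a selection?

18

Subsets with value ≥ 106, sorted by total weight:
- option 4+option 6+option 7: weight 18, value 115
- option 2+option 4+option 7: weight 21, value 115
Minimum weight: 18 kg.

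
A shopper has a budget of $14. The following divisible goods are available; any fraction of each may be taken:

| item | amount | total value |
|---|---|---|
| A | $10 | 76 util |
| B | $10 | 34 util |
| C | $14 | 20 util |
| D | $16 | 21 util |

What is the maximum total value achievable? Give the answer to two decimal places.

89.60

Take in order of value per unit:
- A (76/10 per unit): all 10 → value 76, running total 76.00
- B (34/10 per unit): 4 of 10 → value 4×34/10 = 13.6000, running total 89.60
Total 89.60.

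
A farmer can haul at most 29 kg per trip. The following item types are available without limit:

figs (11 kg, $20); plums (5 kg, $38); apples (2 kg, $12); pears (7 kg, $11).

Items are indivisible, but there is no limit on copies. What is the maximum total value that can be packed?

$214

Best value-per-unit is plums at 38/5; filling with it alone gives 5×38 = 190.
Optimal mix: 5×plums + 2×apples → weight 29, value 214.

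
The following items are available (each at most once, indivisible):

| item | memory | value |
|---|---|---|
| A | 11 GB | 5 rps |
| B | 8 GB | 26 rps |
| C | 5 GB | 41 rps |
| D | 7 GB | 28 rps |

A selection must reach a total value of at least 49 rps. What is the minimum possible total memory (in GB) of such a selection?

Subsets with value ≥ 49, sorted by total memory:
- C+D: memory 12, value 69
- B+C: memory 13, value 67
- B+D: memory 15, value 54
- B+C+D: memory 20, value 95
Minimum memory: 12 GB.

12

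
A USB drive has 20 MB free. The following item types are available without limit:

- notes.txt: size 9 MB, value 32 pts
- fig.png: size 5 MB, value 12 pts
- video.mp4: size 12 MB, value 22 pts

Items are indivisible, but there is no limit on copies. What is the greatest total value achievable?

64 pts

Best value-per-unit is notes.txt at 32/9, and filling with it alone uses size 2×9=18. No mix of the others beats 2×32 = 64.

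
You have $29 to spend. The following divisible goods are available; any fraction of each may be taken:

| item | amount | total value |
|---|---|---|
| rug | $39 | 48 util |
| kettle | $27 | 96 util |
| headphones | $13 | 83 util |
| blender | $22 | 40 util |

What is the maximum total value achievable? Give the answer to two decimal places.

Take in order of value per unit:
- headphones (83/13 per unit): all 13 → value 83, running total 83.00
- kettle (96/27 per unit): 16 of 27 → value 16×96/27 = 56.8889, running total 139.89
Total 139.89.

139.89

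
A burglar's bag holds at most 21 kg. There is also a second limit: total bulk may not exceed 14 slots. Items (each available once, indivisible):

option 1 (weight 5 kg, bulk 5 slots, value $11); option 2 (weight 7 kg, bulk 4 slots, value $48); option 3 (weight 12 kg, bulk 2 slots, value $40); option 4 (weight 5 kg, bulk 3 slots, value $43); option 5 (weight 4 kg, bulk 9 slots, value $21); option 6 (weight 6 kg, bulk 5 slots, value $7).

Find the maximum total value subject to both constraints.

Feasible sets respecting both limits:
- option 3+option 4+option 5: weight 21, bulk 14, value 104
- option 1+option 2+option 4: weight 17, bulk 12, value 102
- option 2+option 4+option 6: weight 18, bulk 12, value 98
- option 2+option 4: weight 12, bulk 7, value 91
Best: $104.

$104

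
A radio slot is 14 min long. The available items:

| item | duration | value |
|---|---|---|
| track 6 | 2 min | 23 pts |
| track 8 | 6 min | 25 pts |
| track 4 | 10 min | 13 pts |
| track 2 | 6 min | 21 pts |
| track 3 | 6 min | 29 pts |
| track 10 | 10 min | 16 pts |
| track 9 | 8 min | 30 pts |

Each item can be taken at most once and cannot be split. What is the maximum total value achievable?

77 pts

Check high-value combinations within 14 min:
- track 6+track 8+track 3: duration 2+6+6=14, value 23+25+29=77
- track 6+track 2+track 3: duration 2+6+6=14, value 23+21+29=73
- track 6+track 8+track 2: duration 2+6+6=14, value 23+25+21=69
- track 3+track 9: duration 6+8=14, value 29+30=59
Best: 77 pts.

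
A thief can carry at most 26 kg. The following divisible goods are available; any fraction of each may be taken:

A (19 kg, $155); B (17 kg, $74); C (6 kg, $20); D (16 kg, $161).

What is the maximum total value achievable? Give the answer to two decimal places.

242.58

Take in order of value per unit:
- D (161/16 per unit): all 16 → value 161, running total 161.00
- A (155/19 per unit): 10 of 19 → value 10×155/19 = 81.5789, running total 242.58
Total 242.58.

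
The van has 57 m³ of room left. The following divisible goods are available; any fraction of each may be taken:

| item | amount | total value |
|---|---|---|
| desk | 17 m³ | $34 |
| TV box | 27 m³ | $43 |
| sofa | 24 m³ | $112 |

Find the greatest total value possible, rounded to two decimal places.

171.48

Take in order of value per unit:
- sofa (112/24 per unit): all 24 → value 112, running total 112.00
- desk (34/17 per unit): all 17 → value 34, running total 146.00
- TV box (43/27 per unit): 16 of 27 → value 16×43/27 = 25.4815, running total 171.48
Total 171.48.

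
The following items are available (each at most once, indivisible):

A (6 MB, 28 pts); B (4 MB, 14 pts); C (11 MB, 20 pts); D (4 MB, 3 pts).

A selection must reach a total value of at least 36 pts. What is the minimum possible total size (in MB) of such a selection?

Subsets with value ≥ 36, sorted by total size:
- A+B: size 10, value 42
- A+B+D: size 14, value 45
- A+C: size 17, value 48
- B+C+D: size 19, value 37
Minimum size: 10 MB.

10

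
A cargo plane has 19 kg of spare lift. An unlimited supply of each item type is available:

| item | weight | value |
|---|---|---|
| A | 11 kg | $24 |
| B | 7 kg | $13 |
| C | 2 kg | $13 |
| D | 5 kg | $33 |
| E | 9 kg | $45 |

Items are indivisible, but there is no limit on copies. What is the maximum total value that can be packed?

$125

Best value-per-unit is D at 33/5; filling with it alone gives 3×33 = 99.
Optimal mix: 2×C + 3×D → weight 19, value 125.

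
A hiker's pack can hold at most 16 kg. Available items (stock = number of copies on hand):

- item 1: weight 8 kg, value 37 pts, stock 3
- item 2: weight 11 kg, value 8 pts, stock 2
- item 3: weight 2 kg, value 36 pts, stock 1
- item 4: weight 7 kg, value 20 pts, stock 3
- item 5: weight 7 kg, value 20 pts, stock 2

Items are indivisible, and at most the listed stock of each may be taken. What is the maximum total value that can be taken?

76 pts

Best selections within weight 16 and stock limits:
- 1×item 3 + 2×item 5: weight 16, value 76
- 1×item 3 + 1×item 4 + 1×item 5: weight 16, value 76
- 1×item 3 + 2×item 4: weight 16, value 76
- 2×item 1: weight 16, value 74
Best: 76 pts.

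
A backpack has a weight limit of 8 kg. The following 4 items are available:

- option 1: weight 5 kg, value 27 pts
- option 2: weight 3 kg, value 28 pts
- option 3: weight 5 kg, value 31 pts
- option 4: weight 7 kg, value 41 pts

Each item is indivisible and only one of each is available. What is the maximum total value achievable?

59 pts

Check high-value combinations within 8 kg:
- option 2+option 3: weight 3+5=8, value 28+31=59
- option 1+option 2: weight 5+3=8, value 27+28=55
- option 4: weight 7, value 41
- option 3: weight 5, value 31
Best: 59 pts.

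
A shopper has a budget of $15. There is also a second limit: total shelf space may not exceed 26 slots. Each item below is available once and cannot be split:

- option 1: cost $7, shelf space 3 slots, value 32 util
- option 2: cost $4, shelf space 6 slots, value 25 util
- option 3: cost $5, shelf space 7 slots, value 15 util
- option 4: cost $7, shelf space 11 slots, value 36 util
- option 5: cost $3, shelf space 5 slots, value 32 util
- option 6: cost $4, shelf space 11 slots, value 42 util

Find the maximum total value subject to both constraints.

Feasible sets respecting both limits:
- option 1+option 5+option 6: cost 14, shelf space 19, value 106
- option 1+option 2+option 6: cost 15, shelf space 20, value 99
- option 2+option 5+option 6: cost 11, shelf space 22, value 99
Best: 106 util.

106 util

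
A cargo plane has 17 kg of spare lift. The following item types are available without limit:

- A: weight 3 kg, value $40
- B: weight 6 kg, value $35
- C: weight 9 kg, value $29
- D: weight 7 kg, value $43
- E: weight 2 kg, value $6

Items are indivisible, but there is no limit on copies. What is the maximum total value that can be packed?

Best value-per-unit is A at 40/3; filling with it alone gives 5×40 = 200.
Optimal mix: 5×A + 1×E → weight 17, value 206.

$206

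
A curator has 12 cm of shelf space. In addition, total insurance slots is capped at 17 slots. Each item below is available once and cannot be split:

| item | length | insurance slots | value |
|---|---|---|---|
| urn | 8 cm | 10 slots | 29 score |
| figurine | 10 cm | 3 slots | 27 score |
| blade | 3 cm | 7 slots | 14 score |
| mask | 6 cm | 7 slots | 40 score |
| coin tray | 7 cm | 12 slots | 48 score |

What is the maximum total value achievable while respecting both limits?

54 score

Feasible sets respecting both limits:
- blade+mask: length 9, insurance slots 14, value 54
- coin tray: length 7, insurance slots 12, value 48
- urn+blade: length 11, insurance slots 17, value 43
- mask: length 6, insurance slots 7, value 40
Best: 54 score.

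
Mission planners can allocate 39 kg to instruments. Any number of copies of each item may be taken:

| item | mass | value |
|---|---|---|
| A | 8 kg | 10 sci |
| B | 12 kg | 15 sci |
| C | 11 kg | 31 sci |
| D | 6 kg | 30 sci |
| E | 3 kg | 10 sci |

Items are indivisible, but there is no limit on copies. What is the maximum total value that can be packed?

190 sci

Best value-per-unit is D at 30/6; filling with it alone gives 6×30 = 180.
Optimal mix: 6×D + 1×E → mass 39, value 190.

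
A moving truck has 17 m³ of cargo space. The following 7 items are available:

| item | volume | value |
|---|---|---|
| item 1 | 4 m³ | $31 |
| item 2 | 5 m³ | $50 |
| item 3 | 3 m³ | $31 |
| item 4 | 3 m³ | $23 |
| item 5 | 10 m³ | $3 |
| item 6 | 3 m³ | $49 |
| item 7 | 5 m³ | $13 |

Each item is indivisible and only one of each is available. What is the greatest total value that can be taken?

Check high-value combinations within 17 m³:
- item 1+item 2+item 3+item 6: volume 4+5+3+3=15, value 31+50+31+49=161
- item 2+item 3+item 4+item 6: volume 5+3+3+3=14, value 50+31+23+49=153
- item 1+item 2+item 4+item 6: volume 4+5+3+3=15, value 31+50+23+49=153
Best: $161.

$161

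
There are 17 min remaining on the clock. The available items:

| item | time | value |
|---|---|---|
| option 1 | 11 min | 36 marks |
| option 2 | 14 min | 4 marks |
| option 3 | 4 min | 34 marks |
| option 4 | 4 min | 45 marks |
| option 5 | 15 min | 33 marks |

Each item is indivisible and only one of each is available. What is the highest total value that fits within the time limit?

81 marks

This is a 0/1 knapsack; check combinations near the capacity.
- option 1+option 4: time 11+4=15, value 36+45=81
- option 3+option 4: time 4+4=8, value 34+45=79
- option 1+option 3: time 11+4=15, value 36+34=70
Best: 81 marks.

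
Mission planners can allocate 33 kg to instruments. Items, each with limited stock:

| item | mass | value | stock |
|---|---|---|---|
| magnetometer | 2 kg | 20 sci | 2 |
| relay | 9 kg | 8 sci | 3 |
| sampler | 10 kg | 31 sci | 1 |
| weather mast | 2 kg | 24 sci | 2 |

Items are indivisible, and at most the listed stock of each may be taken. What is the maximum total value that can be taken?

127 sci

Best selections within mass 33 and stock limits:
- 2×magnetometer + 1×relay + 1×sampler + 2×weather mast: mass 27, value 127
- 2×magnetometer + 1×sampler + 2×weather mast: mass 18, value 119
- 1×magnetometer + 1×relay + 1×sampler + 2×weather mast: mass 25, value 107
Best: 127 sci.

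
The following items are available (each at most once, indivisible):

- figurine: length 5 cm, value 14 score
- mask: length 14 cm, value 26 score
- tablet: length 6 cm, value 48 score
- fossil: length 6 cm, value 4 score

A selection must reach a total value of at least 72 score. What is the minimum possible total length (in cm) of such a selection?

20

Subsets with value ≥ 72, sorted by total length:
- mask+tablet: length 20, value 74
- figurine+mask+tablet: length 25, value 88
Minimum length: 20 cm.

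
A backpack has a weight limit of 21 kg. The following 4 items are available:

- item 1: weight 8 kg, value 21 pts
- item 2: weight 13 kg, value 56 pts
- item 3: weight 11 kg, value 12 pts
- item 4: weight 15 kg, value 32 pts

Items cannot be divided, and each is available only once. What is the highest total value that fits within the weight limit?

77 pts

Check high-value combinations within 21 kg:
- item 1+item 2: weight 8+13=21, value 21+56=77
- item 2: weight 13, value 56
- item 1+item 3: weight 8+11=19, value 21+12=33
Best: 77 pts.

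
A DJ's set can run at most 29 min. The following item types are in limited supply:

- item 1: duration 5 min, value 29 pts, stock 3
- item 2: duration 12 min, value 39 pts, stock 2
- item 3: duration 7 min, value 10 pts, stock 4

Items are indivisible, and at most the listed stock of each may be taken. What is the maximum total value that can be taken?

126 pts

Best selections within duration 29 and stock limits:
- 3×item 1 + 1×item 2: duration 27, value 126
- 1×item 1 + 2×item 2: duration 29, value 107
- 2×item 1 + 1×item 2 + 1×item 3: duration 29, value 107
Best: 126 pts.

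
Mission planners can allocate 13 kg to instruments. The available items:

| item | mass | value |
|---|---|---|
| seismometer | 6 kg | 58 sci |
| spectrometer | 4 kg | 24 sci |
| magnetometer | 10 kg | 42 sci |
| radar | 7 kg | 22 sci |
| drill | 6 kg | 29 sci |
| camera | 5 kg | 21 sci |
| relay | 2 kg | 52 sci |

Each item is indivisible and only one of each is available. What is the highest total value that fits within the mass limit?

Check high-value combinations within 13 kg:
- seismometer+spectrometer+relay: mass 6+4+2=12, value 58+24+52=134
- seismometer+camera+relay: mass 6+5+2=13, value 58+21+52=131
- seismometer+relay: mass 6+2=8, value 58+52=110
Best: 134 sci.

134 sci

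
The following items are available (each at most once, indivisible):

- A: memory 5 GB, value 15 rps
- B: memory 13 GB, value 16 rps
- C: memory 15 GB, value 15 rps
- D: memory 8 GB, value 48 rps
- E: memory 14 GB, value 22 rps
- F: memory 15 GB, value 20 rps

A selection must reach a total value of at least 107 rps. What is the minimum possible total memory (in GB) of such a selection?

55

Subsets with value ≥ 107, sorted by total memory:
- A+B+D+E+F: memory 55, value 121
- A+B+C+D+E: memory 55, value 116
Minimum memory: 55 GB.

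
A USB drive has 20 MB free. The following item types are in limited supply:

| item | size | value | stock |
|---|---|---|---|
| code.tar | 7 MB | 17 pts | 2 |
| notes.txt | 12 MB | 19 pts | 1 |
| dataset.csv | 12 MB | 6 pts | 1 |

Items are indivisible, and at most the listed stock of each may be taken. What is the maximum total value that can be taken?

Best selections within size 20 and stock limits:
- 1×code.tar + 1×notes.txt: size 19, value 36
- 2×code.tar: size 14, value 34
- 1×code.tar + 1×dataset.csv: size 19, value 23
- 1×notes.txt: size 12, value 19
Best: 36 pts.

36 pts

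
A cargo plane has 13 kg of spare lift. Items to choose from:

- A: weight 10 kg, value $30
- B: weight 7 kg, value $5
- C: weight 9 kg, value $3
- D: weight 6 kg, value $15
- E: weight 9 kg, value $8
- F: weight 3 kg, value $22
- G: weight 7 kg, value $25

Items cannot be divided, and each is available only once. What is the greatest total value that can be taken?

$52

Check high-value combinations within 13 kg:
- A+F: weight 10+3=13, value 30+22=52
- F+G: weight 3+7=10, value 22+25=47
- D+G: weight 6+7=13, value 15+25=40
- D+F: weight 6+3=9, value 15+22=37
- A: weight 10, value 30
Best: $52.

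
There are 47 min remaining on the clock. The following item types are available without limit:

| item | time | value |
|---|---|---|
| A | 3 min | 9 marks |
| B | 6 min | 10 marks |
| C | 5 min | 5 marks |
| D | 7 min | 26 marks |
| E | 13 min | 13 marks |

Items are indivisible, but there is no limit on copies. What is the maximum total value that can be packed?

166 marks

Best value-per-unit is D at 26/7; filling with it alone gives 6×26 = 156.
Optimal mix: 4×A + 5×D → time 47, value 166.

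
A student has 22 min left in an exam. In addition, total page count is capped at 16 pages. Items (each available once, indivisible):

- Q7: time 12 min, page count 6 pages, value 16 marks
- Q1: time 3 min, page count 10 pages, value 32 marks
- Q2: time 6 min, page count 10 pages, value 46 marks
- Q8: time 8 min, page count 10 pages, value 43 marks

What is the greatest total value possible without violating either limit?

62 marks

Feasible sets respecting both limits:
- Q7+Q2: time 18, page count 16, value 62
- Q7+Q8: time 20, page count 16, value 59
- Q7+Q1: time 15, page count 16, value 48
Best: 62 marks.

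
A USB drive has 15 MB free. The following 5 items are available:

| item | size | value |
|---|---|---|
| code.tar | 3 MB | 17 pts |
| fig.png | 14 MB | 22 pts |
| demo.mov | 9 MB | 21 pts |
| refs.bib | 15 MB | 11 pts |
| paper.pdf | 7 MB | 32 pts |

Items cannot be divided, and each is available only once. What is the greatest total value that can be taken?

49 pts

Check high-value combinations within 15 MB:
- code.tar+paper.pdf: size 3+7=10, value 17+32=49
- code.tar+demo.mov: size 3+9=12, value 17+21=38
- paper.pdf: size 7, value 32
- fig.png: size 14, value 22
- demo.mov: size 9, value 21
Best: 49 pts.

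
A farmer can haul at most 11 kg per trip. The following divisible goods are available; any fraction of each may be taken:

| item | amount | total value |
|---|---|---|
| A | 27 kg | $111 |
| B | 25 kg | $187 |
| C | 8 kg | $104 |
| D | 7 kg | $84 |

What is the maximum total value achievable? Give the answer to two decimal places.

140.00

Take in order of value per unit:
- C (104/8 per unit): all 8 → value 104, running total 104.00
- D (84/7 per unit): 3 of 7 → value 3×84/7 = 36.0000, running total 140.00
Total 140.00.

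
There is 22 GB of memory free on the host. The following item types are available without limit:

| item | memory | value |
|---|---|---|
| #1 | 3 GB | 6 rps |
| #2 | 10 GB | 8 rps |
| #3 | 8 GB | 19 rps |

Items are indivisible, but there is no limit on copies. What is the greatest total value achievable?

50 rps

Best value-per-unit is #3 at 19/8; filling with it alone gives 2×19 = 38.
Optimal mix: 2×#1 + 2×#3 → memory 22, value 50.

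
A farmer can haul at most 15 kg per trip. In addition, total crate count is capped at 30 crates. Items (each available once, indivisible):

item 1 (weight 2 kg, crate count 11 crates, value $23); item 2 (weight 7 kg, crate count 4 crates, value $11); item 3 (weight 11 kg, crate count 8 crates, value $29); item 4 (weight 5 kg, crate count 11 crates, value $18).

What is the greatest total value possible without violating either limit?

Feasible sets respecting both limits:
- item 1+item 3: weight 13, crate count 19, value 52
- item 1+item 2+item 4: weight 14, crate count 26, value 52
- item 1+item 4: weight 7, crate count 22, value 41
Best: $52.

$52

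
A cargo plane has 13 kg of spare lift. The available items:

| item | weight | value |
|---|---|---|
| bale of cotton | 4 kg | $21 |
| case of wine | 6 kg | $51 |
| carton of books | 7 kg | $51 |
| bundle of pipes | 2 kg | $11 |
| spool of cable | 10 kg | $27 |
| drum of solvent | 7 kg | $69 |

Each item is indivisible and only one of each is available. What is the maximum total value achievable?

$120

Check high-value combinations within 13 kg:
- case of wine+drum of solvent: weight 6+7=13, value 51+69=120
- case of wine+carton of books: weight 6+7=13, value 51+51=102
- bale of cotton+bundle of pipes+drum of solvent: weight 4+2+7=13, value 21+11+69=101
- bale of cotton+drum of solvent: weight 4+7=11, value 21+69=90
- bale of cotton+case of wine+bundle of pipes: weight 4+6+2=12, value 21+51+11=83
Best: $120.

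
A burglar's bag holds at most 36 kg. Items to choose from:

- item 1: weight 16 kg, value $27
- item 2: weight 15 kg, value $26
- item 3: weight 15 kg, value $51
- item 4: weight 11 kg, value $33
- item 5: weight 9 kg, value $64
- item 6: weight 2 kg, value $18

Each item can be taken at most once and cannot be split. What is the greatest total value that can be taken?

$148

Check high-value combinations within 36 kg:
- item 3+item 4+item 5: weight 15+11+9=35, value 51+33+64=148
- item 3+item 5+item 6: weight 15+9+2=26, value 51+64+18=133
- item 1+item 4+item 5: weight 16+11+9=36, value 27+33+64=124
- item 2+item 4+item 5: weight 15+11+9=35, value 26+33+64=123
- item 4+item 5+item 6: weight 11+9+2=22, value 33+64+18=115
Best: $148.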